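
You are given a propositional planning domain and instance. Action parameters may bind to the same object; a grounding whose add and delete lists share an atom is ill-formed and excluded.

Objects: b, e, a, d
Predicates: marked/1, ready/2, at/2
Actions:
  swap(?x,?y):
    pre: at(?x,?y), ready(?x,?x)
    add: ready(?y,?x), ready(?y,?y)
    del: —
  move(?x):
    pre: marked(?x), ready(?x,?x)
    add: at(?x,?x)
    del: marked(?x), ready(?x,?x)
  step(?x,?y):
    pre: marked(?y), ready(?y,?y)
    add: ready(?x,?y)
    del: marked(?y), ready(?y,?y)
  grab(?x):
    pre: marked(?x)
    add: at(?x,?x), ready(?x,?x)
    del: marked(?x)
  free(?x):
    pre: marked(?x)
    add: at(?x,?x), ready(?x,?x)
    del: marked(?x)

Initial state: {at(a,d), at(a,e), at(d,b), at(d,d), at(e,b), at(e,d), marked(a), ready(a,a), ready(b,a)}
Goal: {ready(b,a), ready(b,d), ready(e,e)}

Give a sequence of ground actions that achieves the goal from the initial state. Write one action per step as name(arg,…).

1. swap(a,e)  →  {at(a,d), at(a,e), at(d,b), at(d,d), at(e,b), at(e,d), marked(a), ready(a,a), ready(b,a), ready(e,a), ready(e,e)}
2. swap(e,d)  →  {at(a,d), at(a,e), at(d,b), at(d,d), at(e,b), at(e,d), marked(a), ready(a,a), ready(b,a), ready(d,d), ready(d,e), ready(e,a), ready(e,e)}
3. swap(d,b)  →  {at(a,d), at(a,e), at(d,b), at(d,d), at(e,b), at(e,d), marked(a), ready(a,a), ready(b,a), ready(b,b), ready(b,d), ready(d,d), ready(d,e), ready(e,a), ready(e,e)}

swap(a,e); swap(e,d); swap(d,b)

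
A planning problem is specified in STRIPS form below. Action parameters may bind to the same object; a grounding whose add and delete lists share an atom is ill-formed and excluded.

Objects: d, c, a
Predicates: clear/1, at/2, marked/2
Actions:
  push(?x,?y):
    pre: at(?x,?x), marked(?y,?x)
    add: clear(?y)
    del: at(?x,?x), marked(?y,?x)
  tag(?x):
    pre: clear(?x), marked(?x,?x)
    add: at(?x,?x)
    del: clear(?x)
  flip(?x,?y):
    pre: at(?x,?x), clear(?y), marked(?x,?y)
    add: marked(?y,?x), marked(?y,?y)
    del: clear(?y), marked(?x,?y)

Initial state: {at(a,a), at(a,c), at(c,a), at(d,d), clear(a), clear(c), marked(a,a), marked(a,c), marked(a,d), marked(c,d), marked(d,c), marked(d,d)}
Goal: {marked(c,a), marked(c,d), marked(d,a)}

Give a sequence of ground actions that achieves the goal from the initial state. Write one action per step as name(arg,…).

1. push(d,d)  →  {at(a,a), at(a,c), at(c,a), clear(a), clear(c), clear(d), marked(a,a), marked(a,c), marked(a,d), marked(c,d), marked(d,c)}
2. flip(a,d)  →  {at(a,a), at(a,c), at(c,a), clear(a), clear(c), marked(a,a), marked(a,c), marked(c,d), marked(d,a), marked(d,c), marked(d,d)}
3. flip(a,c)  →  {at(a,a), at(a,c), at(c,a), clear(a), marked(a,a), marked(c,a), marked(c,c), marked(c,d), marked(d,a), marked(d,c), marked(d,d)}

push(d,d); flip(a,d); flip(a,c)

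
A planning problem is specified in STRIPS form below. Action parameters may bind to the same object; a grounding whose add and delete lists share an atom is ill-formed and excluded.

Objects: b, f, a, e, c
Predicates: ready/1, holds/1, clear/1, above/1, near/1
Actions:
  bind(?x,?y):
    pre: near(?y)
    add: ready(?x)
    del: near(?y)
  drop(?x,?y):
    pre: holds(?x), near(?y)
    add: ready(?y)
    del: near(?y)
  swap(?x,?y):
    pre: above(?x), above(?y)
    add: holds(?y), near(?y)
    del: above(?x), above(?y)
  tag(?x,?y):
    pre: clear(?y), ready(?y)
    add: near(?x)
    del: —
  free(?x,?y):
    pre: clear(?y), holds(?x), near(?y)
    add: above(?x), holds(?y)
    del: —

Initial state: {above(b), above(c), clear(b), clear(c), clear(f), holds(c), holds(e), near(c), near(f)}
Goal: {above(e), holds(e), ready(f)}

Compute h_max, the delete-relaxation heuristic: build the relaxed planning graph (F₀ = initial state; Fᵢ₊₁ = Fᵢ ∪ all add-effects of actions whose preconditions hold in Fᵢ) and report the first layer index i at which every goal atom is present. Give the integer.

F0 = init (9 atoms)
F1 = F0 ∪ {above(e), holds(b), holds(f), near(b), ready(a), ready(b), ready(c), ready(e), ready(f)}  (18 atoms)
goal ⊆ F1  ⇒  h_max = 1

1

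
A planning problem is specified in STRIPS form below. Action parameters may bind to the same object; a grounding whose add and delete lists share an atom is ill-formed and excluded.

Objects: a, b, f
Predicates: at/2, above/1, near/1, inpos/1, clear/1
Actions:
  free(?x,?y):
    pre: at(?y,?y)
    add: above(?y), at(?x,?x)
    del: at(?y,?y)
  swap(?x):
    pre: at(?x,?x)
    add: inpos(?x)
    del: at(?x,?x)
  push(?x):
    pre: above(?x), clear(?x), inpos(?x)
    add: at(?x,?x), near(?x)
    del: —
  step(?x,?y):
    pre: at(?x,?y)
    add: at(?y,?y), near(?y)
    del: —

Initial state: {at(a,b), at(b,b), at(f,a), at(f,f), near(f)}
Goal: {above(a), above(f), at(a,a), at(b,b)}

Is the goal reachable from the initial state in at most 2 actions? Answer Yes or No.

1. free(a,b)  →  {above(b), at(a,a), at(a,b), at(f,a), at(f,f), near(f)}
2. free(b,a)  →  {above(a), above(b), at(a,b), at(b,b), at(f,a), at(f,f), near(f)}
3. free(a,f)  →  {above(a), above(b), above(f), at(a,a), at(a,b), at(b,b), at(f,a), near(f)}
optimal plan length = 3; 3 > 2

No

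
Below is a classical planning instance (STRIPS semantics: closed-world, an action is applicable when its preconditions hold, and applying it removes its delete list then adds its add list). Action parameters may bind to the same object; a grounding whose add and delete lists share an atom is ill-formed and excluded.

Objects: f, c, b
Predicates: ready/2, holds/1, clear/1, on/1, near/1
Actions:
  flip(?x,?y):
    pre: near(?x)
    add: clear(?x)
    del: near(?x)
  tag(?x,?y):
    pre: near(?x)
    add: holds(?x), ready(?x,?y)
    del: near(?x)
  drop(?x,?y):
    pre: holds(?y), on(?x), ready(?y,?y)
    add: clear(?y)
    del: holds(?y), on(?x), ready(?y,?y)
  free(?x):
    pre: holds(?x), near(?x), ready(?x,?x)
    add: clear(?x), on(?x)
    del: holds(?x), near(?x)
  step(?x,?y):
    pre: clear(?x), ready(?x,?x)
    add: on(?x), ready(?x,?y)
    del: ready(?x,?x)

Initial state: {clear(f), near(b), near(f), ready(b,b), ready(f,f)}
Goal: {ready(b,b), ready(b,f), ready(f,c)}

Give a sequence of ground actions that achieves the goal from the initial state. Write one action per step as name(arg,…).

tag(f,c); tag(b,f)

1. tag(f,c)  →  {clear(f), holds(f), near(b), ready(b,b), ready(f,c), ready(f,f)}
2. tag(b,f)  →  {clear(f), holds(b), holds(f), ready(b,b), ready(b,f), ready(f,c), ready(f,f)}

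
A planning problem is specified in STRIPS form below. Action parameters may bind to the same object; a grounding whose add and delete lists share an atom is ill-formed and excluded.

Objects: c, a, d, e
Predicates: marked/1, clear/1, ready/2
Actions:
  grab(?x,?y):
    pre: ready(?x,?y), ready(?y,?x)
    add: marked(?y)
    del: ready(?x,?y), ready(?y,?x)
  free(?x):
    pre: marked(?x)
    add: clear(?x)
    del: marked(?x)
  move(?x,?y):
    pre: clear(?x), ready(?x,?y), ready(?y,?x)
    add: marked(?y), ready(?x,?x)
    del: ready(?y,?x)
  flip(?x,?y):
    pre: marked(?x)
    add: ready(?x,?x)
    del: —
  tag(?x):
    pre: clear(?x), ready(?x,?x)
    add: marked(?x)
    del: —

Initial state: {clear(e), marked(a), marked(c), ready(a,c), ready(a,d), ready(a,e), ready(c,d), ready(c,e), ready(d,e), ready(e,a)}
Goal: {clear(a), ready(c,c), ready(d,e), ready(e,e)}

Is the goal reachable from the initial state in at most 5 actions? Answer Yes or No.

1. free(a)  →  {clear(a), clear(e), marked(c), ready(a,c), ready(a,d), ready(a,e), ready(c,d), ready(c,e), ready(d,e), ready(e,a)}
2. move(e,a)  →  {clear(a), clear(e), marked(a), marked(c), ready(a,c), ready(a,d), ready(c,d), ready(c,e), ready(d,e), ready(e,a), ready(e,e)}
3. flip(c,c)  →  {clear(a), clear(e), marked(a), marked(c), ready(a,c), ready(a,d), ready(c,c), ready(c,d), ready(c,e), ready(d,e), ready(e,a), ready(e,e)}
optimal plan length = 3; 3 ≤ 5

Yes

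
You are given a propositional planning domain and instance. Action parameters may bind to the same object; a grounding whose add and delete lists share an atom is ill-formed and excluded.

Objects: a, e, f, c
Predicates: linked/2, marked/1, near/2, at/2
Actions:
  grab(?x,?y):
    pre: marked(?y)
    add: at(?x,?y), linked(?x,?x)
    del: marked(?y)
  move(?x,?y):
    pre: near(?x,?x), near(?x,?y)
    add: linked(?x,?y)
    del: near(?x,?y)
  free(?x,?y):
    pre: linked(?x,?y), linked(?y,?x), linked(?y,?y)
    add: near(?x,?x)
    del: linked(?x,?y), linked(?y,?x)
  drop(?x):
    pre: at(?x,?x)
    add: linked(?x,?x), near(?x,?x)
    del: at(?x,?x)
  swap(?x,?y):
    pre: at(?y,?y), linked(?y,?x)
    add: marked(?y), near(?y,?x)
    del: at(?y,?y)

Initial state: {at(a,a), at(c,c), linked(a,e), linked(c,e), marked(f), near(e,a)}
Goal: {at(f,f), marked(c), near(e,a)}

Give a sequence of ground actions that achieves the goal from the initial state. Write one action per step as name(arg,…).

grab(f,f); swap(e,c)

1. grab(f,f)  →  {at(a,a), at(c,c), at(f,f), linked(a,e), linked(c,e), linked(f,f), near(e,a)}
2. swap(e,c)  →  {at(a,a), at(f,f), linked(a,e), linked(c,e), linked(f,f), marked(c), near(c,e), near(e,a)}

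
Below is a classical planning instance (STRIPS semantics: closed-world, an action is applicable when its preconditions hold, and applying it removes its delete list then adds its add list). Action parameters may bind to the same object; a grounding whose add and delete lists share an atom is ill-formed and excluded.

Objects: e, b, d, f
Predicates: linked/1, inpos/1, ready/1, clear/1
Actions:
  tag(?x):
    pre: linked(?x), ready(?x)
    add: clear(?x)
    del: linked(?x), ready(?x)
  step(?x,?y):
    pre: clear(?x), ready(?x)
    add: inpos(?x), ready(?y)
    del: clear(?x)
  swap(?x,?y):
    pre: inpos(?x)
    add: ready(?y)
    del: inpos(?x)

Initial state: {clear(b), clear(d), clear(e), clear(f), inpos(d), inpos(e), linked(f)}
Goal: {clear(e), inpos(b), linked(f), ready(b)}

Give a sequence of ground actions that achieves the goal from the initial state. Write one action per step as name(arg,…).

1. swap(e,b)  →  {clear(b), clear(d), clear(e), clear(f), inpos(d), linked(f), ready(b)}
2. step(b,e)  →  {clear(d), clear(e), clear(f), inpos(b), inpos(d), linked(f), ready(b), ready(e)}

swap(e,b); step(b,e)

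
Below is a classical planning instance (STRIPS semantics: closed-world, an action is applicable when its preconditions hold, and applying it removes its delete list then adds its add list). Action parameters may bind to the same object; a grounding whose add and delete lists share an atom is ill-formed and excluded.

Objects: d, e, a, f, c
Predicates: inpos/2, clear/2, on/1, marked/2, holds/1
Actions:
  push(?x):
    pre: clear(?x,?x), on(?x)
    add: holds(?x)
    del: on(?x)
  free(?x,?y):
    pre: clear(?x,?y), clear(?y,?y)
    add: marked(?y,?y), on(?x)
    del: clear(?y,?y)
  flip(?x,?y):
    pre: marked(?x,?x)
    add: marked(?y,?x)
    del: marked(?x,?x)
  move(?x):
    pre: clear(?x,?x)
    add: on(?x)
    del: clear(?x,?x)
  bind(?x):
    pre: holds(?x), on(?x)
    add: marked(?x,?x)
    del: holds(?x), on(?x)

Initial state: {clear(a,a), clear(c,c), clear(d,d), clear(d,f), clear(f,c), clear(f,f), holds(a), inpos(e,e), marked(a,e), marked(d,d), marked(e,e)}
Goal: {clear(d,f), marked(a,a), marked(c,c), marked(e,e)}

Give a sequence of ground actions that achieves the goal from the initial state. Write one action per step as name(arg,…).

free(a,a); free(f,c)

1. free(a,a)  →  {clear(c,c), clear(d,d), clear(d,f), clear(f,c), clear(f,f), holds(a), inpos(e,e), marked(a,a), marked(a,e), marked(d,d), marked(e,e), on(a)}
2. free(f,c)  →  {clear(d,d), clear(d,f), clear(f,c), clear(f,f), holds(a), inpos(e,e), marked(a,a), marked(a,e), marked(c,c), marked(d,d), marked(e,e), on(a), on(f)}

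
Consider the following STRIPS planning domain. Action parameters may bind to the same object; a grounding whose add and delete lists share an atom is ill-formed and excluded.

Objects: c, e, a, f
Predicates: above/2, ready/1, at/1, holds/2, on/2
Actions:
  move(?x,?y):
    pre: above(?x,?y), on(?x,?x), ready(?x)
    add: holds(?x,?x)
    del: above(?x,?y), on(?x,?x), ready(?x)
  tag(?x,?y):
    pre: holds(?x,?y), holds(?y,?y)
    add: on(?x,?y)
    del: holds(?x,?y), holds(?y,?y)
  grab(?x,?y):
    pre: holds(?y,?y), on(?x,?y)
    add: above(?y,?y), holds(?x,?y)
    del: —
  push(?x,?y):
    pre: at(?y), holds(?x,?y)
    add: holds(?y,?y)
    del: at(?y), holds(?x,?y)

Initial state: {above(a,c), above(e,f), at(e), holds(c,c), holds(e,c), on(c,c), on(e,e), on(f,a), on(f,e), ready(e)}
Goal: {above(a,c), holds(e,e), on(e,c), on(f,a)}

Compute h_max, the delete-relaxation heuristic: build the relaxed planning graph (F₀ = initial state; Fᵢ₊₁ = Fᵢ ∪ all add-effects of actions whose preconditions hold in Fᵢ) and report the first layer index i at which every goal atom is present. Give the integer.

F0 = init (10 atoms)
F1 = F0 ∪ {above(c,c), holds(e,e), on(e,c)}  (13 atoms)
goal ⊆ F1  ⇒  h_max = 1

1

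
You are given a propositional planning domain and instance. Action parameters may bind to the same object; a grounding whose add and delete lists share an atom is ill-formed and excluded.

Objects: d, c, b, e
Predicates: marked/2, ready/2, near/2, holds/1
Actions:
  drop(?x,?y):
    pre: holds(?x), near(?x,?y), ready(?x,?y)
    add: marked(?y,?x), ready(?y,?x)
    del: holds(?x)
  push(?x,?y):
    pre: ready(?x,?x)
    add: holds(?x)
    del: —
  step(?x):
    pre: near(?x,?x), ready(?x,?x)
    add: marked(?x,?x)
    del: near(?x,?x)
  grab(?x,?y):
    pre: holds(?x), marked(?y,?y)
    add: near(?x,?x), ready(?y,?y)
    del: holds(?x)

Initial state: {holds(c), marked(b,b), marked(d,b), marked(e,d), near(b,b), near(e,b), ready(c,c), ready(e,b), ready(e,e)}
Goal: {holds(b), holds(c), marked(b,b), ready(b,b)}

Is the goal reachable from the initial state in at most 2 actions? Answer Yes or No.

No

1. push(e,d)  →  {holds(c), holds(e), marked(b,b), marked(d,b), marked(e,d), near(b,b), near(e,b), ready(c,c), ready(e,b), ready(e,e)}
2. grab(e,b)  →  {holds(c), marked(b,b), marked(d,b), marked(e,d), near(b,b), near(e,b), near(e,e), ready(b,b), ready(c,c), ready(e,b), ready(e,e)}
3. push(b,d)  →  {holds(b), holds(c), marked(b,b), marked(d,b), marked(e,d), near(b,b), near(e,b), near(e,e), ready(b,b), ready(c,c), ready(e,b), ready(e,e)}
optimal plan length = 3; 3 > 2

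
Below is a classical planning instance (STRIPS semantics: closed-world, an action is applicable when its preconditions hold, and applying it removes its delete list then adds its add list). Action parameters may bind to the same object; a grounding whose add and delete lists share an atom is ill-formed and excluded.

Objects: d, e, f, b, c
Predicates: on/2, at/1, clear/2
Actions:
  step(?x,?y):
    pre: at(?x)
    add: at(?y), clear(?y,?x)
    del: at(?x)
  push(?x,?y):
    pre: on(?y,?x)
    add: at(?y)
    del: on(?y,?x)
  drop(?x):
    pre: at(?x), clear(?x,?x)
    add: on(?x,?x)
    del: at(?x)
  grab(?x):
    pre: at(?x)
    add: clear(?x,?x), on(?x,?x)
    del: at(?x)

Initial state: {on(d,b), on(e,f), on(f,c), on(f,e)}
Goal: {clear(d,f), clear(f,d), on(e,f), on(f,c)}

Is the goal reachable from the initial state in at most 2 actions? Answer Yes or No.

1. push(e,f)  →  {at(f), on(d,b), on(e,f), on(f,c)}
2. step(f,d)  →  {at(d), clear(d,f), on(d,b), on(e,f), on(f,c)}
3. step(d,f)  →  {at(f), clear(d,f), clear(f,d), on(d,b), on(e,f), on(f,c)}
optimal plan length = 3; 3 > 2

No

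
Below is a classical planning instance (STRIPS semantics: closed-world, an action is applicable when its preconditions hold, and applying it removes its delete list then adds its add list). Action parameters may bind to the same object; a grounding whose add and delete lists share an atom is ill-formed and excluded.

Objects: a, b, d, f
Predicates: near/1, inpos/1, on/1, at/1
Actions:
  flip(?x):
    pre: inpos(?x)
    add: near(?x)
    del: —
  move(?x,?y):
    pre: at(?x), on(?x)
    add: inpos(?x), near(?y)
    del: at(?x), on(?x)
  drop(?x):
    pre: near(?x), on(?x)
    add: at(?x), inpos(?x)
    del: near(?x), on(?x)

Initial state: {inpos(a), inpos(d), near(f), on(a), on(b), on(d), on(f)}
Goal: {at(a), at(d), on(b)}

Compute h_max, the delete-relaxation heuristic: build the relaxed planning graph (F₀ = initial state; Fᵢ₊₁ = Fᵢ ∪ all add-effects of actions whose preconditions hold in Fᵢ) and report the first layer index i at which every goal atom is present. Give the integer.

F0 = init (7 atoms)
F1 = F0 ∪ {at(f), inpos(f), near(a), near(d)}  (11 atoms)
F2 = F1 ∪ {at(a), at(d), near(b)}  (14 atoms)
goal ⊆ F2  ⇒  h_max = 2

2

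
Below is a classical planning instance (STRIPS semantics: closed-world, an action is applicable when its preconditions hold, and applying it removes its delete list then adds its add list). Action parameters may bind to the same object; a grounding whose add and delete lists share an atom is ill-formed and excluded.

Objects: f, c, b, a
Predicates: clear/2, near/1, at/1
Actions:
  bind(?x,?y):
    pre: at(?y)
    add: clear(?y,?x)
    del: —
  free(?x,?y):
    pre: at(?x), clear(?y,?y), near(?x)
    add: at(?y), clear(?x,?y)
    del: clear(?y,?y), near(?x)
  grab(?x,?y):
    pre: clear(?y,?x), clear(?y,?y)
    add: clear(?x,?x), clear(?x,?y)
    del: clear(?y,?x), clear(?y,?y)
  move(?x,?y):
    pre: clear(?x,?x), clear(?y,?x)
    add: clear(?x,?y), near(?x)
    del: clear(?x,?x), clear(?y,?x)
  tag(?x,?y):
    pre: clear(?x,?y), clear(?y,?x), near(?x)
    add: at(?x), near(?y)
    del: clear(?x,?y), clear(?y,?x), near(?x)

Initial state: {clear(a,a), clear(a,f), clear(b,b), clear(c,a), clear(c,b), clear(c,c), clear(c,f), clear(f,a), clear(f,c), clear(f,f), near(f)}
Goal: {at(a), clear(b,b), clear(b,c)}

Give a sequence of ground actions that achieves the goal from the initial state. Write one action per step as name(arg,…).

1. grab(b,c)  →  {clear(a,a), clear(a,f), clear(b,b), clear(b,c), clear(c,a), clear(c,f), clear(f,a), clear(f,c), clear(f,f), near(f)}
2. move(a,c)  →  {clear(a,c), clear(a,f), clear(b,b), clear(b,c), clear(c,f), clear(f,a), clear(f,c), clear(f,f), near(a), near(f)}
3. tag(a,f)  →  {at(a), clear(a,c), clear(b,b), clear(b,c), clear(c,f), clear(f,c), clear(f,f), near(f)}

grab(b,c); move(a,c); tag(a,f)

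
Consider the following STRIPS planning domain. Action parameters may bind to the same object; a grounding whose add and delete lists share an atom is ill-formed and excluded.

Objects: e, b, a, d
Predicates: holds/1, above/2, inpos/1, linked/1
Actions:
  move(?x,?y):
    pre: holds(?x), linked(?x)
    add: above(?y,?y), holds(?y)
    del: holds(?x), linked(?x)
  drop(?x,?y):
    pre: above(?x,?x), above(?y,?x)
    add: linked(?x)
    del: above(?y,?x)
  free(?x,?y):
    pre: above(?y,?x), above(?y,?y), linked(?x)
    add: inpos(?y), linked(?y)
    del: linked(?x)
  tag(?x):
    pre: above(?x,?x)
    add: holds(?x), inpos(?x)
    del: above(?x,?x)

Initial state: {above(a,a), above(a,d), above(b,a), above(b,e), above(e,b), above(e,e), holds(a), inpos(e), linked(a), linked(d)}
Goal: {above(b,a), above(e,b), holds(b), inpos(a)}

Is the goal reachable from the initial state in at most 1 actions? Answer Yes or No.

1. move(a,b)  →  {above(a,a), above(a,d), above(b,a), above(b,b), above(b,e), above(e,b), above(e,e), holds(b), inpos(e), linked(d)}
2. free(d,a)  →  {above(a,a), above(a,d), above(b,a), above(b,b), above(b,e), above(e,b), above(e,e), holds(b), inpos(a), inpos(e), linked(a)}
optimal plan length = 2; 2 > 1

No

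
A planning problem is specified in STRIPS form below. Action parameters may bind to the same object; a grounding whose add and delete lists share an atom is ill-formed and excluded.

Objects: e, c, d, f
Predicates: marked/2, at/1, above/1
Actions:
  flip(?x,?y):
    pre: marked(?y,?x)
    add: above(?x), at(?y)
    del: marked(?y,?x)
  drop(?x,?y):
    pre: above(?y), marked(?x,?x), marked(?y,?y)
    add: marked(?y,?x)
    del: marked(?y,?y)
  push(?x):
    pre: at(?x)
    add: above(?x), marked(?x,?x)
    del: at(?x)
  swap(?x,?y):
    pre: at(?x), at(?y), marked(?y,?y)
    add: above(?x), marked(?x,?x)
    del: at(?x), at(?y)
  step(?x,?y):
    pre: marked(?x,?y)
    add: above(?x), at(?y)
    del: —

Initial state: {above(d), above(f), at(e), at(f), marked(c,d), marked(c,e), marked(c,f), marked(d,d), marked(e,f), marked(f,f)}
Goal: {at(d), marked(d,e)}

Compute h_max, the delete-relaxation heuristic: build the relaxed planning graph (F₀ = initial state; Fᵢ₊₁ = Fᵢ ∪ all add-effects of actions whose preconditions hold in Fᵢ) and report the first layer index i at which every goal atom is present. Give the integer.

F0 = init (10 atoms)
F1 = F0 ∪ {above(c), above(e), at(c), at(d), marked(d,f), marked(e,e), marked(f,d)}  (17 atoms)
F2 = F1 ∪ {marked(c,c), marked(d,e), marked(e,d), marked(f,e)}  (21 atoms)
goal ⊆ F2  ⇒  h_max = 2

2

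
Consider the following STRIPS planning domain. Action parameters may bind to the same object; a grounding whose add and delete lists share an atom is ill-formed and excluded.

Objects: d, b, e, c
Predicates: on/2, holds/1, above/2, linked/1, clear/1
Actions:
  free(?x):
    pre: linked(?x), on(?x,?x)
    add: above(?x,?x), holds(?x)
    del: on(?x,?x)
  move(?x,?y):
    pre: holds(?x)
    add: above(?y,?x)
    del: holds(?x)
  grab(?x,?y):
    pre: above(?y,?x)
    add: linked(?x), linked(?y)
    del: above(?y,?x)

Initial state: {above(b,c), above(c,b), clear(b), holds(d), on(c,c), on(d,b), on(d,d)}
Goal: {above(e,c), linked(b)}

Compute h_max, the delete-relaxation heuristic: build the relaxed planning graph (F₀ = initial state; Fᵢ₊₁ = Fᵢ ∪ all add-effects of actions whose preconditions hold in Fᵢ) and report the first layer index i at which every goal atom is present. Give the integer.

F0 = init (7 atoms)
F1 = F0 ∪ {above(b,d), above(c,d), above(d,d), above(e,d), linked(b), linked(c)}  (13 atoms)
F2 = F1 ∪ {above(c,c), holds(c), linked(d), linked(e)}  (17 atoms)
F3 = F2 ∪ {above(d,c), above(e,c)}  (19 atoms)
goal ⊆ F3  ⇒  h_max = 3

3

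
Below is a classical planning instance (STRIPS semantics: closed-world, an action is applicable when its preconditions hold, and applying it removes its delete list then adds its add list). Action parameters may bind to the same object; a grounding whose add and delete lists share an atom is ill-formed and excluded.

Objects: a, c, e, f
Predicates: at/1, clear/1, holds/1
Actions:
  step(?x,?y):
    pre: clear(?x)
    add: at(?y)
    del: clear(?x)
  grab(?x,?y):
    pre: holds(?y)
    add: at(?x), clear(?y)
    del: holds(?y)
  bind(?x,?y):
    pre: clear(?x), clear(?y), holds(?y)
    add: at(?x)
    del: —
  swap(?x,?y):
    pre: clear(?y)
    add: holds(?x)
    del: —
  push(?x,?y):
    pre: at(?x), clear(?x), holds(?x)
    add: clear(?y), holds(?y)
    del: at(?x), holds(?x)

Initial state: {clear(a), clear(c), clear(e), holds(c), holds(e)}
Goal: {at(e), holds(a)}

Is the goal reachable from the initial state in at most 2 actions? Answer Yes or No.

1. step(a,e)  →  {at(e), clear(c), clear(e), holds(c), holds(e)}
2. swap(a,c)  →  {at(e), clear(c), clear(e), holds(a), holds(c), holds(e)}
optimal plan length = 2; 2 ≤ 2

Yes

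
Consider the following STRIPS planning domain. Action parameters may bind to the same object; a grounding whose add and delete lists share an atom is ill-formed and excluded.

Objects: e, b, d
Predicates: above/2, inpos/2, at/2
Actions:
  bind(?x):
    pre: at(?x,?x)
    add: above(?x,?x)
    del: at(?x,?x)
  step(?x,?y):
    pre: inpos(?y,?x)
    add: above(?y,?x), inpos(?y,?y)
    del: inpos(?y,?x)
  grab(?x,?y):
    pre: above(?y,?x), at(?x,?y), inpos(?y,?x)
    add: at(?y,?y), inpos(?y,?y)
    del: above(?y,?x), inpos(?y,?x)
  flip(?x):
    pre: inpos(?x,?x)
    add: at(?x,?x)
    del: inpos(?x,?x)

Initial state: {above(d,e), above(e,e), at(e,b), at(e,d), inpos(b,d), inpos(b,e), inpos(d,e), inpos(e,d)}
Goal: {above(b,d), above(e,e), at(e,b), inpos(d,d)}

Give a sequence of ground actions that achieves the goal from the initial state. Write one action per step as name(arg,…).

step(e,d); step(d,b)

1. step(e,d)  →  {above(d,e), above(e,e), at(e,b), at(e,d), inpos(b,d), inpos(b,e), inpos(d,d), inpos(e,d)}
2. step(d,b)  →  {above(b,d), above(d,e), above(e,e), at(e,b), at(e,d), inpos(b,b), inpos(b,e), inpos(d,d), inpos(e,d)}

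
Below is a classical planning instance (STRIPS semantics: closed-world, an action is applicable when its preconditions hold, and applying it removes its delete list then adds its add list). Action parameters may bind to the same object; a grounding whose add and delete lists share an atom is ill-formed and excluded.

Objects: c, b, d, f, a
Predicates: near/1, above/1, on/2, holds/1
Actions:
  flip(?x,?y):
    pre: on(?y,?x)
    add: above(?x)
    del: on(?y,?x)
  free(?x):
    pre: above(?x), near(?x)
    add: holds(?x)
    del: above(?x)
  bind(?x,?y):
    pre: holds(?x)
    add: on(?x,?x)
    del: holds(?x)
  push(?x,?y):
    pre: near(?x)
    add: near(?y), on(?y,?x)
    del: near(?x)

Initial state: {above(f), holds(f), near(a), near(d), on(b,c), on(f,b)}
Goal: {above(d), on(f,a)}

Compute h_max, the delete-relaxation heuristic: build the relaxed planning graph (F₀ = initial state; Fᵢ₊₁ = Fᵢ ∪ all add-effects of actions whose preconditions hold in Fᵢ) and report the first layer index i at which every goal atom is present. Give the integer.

F0 = init (6 atoms)
F1 = F0 ∪ {above(b), above(c), near(b), near(c), near(f), on(a,d), on(b,a), on(b,d), on(c,a), on(c,d), on(d,a), on(f,a), on(f,d), on(f,f)}  (20 atoms)
F2 = F1 ∪ {above(a), above(d), holds(b), holds(c), on(a,b), on(a,c), on(a,f), on(b,f), on(c,b), on(c,f), on(d,b), on(d,c), on(d,f), on(f,c)}  (34 atoms)
goal ⊆ F2  ⇒  h_max = 2

2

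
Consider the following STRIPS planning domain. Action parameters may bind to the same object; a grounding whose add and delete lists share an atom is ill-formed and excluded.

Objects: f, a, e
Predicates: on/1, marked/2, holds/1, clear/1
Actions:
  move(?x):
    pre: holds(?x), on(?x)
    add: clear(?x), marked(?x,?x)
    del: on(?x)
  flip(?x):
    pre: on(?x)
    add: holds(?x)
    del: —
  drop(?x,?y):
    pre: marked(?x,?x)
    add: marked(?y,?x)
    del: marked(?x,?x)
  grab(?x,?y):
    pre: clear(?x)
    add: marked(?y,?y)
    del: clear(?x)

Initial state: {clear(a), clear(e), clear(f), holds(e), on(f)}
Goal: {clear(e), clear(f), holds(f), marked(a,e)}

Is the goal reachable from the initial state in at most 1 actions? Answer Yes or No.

No

1. flip(f)  →  {clear(a), clear(e), clear(f), holds(e), holds(f), on(f)}
2. grab(a,e)  →  {clear(e), clear(f), holds(e), holds(f), marked(e,e), on(f)}
3. drop(e,a)  →  {clear(e), clear(f), holds(e), holds(f), marked(a,e), on(f)}
optimal plan length = 3; 3 > 1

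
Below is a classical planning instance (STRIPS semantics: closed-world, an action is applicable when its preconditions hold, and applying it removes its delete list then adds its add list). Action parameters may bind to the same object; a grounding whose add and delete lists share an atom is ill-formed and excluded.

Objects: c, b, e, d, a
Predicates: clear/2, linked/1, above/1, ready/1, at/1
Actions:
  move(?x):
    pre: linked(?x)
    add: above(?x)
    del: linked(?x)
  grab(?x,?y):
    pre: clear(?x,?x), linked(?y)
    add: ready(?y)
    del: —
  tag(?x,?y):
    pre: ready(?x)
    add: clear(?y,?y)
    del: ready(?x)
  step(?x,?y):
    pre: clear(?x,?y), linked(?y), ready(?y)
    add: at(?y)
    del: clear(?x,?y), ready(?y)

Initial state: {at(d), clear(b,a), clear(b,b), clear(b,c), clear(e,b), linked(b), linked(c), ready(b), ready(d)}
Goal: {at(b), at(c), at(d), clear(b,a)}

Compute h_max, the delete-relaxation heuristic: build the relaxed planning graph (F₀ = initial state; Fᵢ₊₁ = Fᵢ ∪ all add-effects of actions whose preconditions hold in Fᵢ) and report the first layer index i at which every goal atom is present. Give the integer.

F0 = init (9 atoms)
F1 = F0 ∪ {above(b), above(c), at(b), clear(a,a), clear(c,c), clear(d,d), clear(e,e), ready(c)}  (17 atoms)
F2 = F1 ∪ {at(c)}  (18 atoms)
goal ⊆ F2  ⇒  h_max = 2

2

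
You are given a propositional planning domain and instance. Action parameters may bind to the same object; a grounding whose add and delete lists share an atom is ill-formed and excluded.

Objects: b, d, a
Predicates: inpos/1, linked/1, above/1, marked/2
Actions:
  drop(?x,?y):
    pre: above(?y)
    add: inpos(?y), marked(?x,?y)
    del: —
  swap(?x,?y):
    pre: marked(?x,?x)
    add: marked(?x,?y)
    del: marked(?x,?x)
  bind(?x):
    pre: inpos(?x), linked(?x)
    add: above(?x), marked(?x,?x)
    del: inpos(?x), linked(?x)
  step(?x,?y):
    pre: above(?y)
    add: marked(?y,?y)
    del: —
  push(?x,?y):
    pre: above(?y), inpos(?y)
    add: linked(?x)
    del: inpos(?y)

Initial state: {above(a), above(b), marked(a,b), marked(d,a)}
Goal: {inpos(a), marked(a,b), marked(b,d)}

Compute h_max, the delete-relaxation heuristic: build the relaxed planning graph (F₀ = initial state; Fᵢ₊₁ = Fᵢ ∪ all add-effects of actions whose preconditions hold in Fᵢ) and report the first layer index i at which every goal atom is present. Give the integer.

F0 = init (4 atoms)
F1 = F0 ∪ {inpos(a), inpos(b), marked(a,a), marked(b,a), marked(b,b), marked(d,b)}  (10 atoms)
F2 = F1 ∪ {linked(a), linked(b), linked(d), marked(a,d), marked(b,d)}  (15 atoms)
goal ⊆ F2  ⇒  h_max = 2

2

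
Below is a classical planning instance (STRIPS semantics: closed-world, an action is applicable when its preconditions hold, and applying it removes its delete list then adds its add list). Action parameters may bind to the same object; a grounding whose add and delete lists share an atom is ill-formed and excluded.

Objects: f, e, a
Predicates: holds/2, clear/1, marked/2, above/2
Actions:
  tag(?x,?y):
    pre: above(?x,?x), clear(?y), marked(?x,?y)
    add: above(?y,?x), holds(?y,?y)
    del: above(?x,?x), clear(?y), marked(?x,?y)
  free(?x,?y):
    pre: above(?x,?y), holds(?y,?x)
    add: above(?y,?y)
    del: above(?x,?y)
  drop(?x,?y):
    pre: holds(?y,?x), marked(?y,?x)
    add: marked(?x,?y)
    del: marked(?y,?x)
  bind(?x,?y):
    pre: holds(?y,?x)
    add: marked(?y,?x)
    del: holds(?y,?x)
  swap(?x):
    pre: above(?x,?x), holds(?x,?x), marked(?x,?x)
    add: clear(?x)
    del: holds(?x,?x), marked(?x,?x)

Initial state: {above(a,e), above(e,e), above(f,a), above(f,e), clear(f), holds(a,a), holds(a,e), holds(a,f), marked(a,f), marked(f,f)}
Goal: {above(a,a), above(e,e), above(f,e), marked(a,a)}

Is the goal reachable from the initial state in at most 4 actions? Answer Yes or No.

Yes

1. free(f,a)  →  {above(a,a), above(a,e), above(e,e), above(f,e), clear(f), holds(a,a), holds(a,e), holds(a,f), marked(a,f), marked(f,f)}
2. bind(a,a)  →  {above(a,a), above(a,e), above(e,e), above(f,e), clear(f), holds(a,e), holds(a,f), marked(a,a), marked(a,f), marked(f,f)}
optimal plan length = 2; 2 ≤ 4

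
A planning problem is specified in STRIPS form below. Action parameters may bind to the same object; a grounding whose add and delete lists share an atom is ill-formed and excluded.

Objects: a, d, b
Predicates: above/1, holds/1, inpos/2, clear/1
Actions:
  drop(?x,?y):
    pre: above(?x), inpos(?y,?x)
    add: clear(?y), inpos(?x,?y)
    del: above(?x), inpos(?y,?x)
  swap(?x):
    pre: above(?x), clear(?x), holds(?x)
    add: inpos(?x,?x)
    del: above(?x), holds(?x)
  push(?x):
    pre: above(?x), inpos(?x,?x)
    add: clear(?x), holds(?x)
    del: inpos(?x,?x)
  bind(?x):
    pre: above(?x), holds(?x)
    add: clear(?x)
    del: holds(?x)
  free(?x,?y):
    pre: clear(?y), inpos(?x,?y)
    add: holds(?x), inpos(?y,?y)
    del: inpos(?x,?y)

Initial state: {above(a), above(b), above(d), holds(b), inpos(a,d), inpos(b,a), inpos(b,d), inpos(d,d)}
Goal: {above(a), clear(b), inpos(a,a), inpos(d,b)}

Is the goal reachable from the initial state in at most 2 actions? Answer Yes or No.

1. push(d)  →  {above(a), above(b), above(d), clear(d), holds(b), holds(d), inpos(a,d), inpos(b,a), inpos(b,d)}
2. drop(d,b)  →  {above(a), above(b), clear(b), clear(d), holds(b), holds(d), inpos(a,d), inpos(b,a), inpos(d,b)}
3. free(a,d)  →  {above(a), above(b), clear(b), clear(d), holds(a), holds(b), holds(d), inpos(b,a), inpos(d,b), inpos(d,d)}
4. bind(a)  →  {above(a), above(b), clear(a), clear(b), clear(d), holds(b), holds(d), inpos(b,a), inpos(d,b), inpos(d,d)}
5. free(b,a)  →  {above(a), above(b), clear(a), clear(b), clear(d), holds(b), holds(d), inpos(a,a), inpos(d,b), inpos(d,d)}
optimal plan length = 5; 5 > 2

No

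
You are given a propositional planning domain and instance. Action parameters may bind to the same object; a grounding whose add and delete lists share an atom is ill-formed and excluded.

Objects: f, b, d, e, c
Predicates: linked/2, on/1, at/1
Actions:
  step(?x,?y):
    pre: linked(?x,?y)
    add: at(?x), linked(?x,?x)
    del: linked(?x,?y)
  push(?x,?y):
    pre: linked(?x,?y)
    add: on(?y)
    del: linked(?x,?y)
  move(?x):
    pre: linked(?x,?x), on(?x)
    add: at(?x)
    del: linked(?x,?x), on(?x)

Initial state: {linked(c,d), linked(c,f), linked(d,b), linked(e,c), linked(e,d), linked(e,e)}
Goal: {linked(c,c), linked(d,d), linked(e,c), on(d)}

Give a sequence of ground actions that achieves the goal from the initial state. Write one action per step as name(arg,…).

step(d,b); step(c,f); push(e,d)

1. step(d,b)  →  {at(d), linked(c,d), linked(c,f), linked(d,d), linked(e,c), linked(e,d), linked(e,e)}
2. step(c,f)  →  {at(c), at(d), linked(c,c), linked(c,d), linked(d,d), linked(e,c), linked(e,d), linked(e,e)}
3. push(e,d)  →  {at(c), at(d), linked(c,c), linked(c,d), linked(d,d), linked(e,c), linked(e,e), on(d)}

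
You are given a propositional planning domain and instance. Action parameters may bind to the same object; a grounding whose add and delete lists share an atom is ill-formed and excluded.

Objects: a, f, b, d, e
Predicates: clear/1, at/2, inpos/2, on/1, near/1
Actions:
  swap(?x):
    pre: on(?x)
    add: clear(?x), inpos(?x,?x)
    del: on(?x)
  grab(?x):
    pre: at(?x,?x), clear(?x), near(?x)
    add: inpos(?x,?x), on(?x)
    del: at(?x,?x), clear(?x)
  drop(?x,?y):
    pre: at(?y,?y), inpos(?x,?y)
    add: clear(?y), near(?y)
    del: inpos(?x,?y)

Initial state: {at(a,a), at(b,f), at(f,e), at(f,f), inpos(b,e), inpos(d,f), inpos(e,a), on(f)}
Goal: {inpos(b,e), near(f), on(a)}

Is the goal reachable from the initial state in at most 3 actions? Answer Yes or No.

Yes

1. drop(d,f)  →  {at(a,a), at(b,f), at(f,e), at(f,f), clear(f), inpos(b,e), inpos(e,a), near(f), on(f)}
2. drop(e,a)  →  {at(a,a), at(b,f), at(f,e), at(f,f), clear(a), clear(f), inpos(b,e), near(a), near(f), on(f)}
3. grab(a)  →  {at(b,f), at(f,e), at(f,f), clear(f), inpos(a,a), inpos(b,e), near(a), near(f), on(a), on(f)}
optimal plan length = 3; 3 ≤ 3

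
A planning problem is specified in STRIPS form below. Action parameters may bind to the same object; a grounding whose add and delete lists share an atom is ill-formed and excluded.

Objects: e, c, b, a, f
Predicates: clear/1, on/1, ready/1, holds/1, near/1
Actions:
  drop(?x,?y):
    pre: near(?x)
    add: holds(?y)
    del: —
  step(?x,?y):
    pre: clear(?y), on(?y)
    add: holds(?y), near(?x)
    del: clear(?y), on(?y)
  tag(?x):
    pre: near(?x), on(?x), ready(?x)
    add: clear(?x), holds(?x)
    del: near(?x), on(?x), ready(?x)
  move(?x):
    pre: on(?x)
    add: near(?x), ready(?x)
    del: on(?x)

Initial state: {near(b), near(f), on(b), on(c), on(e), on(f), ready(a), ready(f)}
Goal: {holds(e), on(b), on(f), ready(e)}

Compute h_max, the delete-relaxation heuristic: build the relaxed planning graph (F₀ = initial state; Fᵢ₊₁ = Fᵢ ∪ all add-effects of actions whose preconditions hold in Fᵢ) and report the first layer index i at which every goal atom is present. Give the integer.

1

F0 = init (8 atoms)
F1 = F0 ∪ {clear(f), holds(a), holds(b), holds(c), holds(e), holds(f), near(c), near(e), ready(b), ready(c), ready(e)}  (19 atoms)
goal ⊆ F1  ⇒  h_max = 1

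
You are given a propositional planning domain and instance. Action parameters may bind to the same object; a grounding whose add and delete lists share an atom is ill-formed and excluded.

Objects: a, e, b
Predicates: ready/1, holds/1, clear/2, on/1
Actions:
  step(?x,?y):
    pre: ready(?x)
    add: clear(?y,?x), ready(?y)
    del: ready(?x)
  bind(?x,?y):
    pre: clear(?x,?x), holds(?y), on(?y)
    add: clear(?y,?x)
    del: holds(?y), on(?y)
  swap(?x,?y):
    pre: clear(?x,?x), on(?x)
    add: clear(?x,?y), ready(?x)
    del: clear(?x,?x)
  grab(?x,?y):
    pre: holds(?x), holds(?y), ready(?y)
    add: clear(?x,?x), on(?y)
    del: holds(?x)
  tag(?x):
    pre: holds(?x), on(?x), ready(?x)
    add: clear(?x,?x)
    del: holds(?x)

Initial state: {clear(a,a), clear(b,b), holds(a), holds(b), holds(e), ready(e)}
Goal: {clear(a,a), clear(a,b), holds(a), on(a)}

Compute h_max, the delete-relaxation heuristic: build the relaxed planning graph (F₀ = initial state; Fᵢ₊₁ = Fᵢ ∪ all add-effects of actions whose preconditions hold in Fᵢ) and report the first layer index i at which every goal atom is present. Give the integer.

2

F0 = init (6 atoms)
F1 = F0 ∪ {clear(a,e), clear(b,e), clear(e,e), on(e), ready(a), ready(b)}  (12 atoms)
F2 = F1 ∪ {clear(a,b), clear(b,a), clear(e,a), clear(e,b), on(a), on(b)}  (18 atoms)
goal ⊆ F2  ⇒  h_max = 2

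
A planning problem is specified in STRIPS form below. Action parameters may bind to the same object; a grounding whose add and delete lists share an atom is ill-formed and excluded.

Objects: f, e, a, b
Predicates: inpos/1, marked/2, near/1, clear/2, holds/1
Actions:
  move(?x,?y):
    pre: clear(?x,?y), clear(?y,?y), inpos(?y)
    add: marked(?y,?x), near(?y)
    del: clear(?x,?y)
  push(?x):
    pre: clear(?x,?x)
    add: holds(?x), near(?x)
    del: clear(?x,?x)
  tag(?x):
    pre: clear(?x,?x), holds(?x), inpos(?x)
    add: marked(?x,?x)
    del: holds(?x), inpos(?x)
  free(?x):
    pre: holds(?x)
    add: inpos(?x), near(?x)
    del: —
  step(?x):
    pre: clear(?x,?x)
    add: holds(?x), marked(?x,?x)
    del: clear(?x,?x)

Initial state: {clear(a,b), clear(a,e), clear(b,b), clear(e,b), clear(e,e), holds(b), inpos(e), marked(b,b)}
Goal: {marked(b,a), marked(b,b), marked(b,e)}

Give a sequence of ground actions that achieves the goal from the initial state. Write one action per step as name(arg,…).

1. free(b)  →  {clear(a,b), clear(a,e), clear(b,b), clear(e,b), clear(e,e), holds(b), inpos(b), inpos(e), marked(b,b), near(b)}
2. move(e,b)  →  {clear(a,b), clear(a,e), clear(b,b), clear(e,e), holds(b), inpos(b), inpos(e), marked(b,b), marked(b,e), near(b)}
3. move(a,b)  →  {clear(a,e), clear(b,b), clear(e,e), holds(b), inpos(b), inpos(e), marked(b,a), marked(b,b), marked(b,e), near(b)}

free(b); move(e,b); move(a,b)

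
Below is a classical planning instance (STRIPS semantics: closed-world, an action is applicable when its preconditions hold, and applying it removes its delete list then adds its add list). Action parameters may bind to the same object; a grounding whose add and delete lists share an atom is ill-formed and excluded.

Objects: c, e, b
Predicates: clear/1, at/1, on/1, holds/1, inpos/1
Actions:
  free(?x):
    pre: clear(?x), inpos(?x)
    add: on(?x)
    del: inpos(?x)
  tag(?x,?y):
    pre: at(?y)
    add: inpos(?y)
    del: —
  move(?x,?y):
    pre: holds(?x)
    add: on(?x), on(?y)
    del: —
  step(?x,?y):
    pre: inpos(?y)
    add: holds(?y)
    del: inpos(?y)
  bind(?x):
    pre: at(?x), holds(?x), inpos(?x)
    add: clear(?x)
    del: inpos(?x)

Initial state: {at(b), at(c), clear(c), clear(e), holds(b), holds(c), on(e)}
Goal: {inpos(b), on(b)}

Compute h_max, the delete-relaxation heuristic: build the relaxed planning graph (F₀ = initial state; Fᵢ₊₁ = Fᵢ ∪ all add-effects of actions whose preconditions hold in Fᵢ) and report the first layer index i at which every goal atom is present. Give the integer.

1

F0 = init (7 atoms)
F1 = F0 ∪ {inpos(b), inpos(c), on(b), on(c)}  (11 atoms)
goal ⊆ F1  ⇒  h_max = 1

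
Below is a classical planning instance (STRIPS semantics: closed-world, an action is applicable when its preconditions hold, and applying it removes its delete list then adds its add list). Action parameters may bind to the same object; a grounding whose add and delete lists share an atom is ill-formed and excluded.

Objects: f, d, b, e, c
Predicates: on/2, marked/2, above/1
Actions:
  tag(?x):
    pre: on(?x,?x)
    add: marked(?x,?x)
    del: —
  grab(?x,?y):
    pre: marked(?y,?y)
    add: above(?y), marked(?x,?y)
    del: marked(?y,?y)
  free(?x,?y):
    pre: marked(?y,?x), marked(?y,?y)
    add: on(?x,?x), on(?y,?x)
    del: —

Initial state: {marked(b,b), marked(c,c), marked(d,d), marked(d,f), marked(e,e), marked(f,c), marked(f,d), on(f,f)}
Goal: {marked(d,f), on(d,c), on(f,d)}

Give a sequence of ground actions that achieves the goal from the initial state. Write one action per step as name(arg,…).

1. tag(f)  →  {marked(b,b), marked(c,c), marked(d,d), marked(d,f), marked(e,e), marked(f,c), marked(f,d), marked(f,f), on(f,f)}
2. grab(d,c)  →  {above(c), marked(b,b), marked(d,c), marked(d,d), marked(d,f), marked(e,e), marked(f,c), marked(f,d), marked(f,f), on(f,f)}
3. free(d,f)  →  {above(c), marked(b,b), marked(d,c), marked(d,d), marked(d,f), marked(e,e), marked(f,c), marked(f,d), marked(f,f), on(d,d), on(f,d), on(f,f)}
4. free(c,d)  →  {above(c), marked(b,b), marked(d,c), marked(d,d), marked(d,f), marked(e,e), marked(f,c), marked(f,d), marked(f,f), on(c,c), on(d,c), on(d,d), on(f,d), on(f,f)}

tag(f); grab(d,c); free(d,f); free(c,d)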